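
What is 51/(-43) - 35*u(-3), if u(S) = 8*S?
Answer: 36069/43 ≈ 838.81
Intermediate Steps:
51/(-43) - 35*u(-3) = 51/(-43) - 280*(-3) = 51*(-1/43) - 35*(-24) = -51/43 + 840 = 36069/43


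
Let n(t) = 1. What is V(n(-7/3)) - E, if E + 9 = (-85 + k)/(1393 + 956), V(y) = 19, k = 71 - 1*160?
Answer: 758/27 ≈ 28.074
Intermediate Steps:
k = -89 (k = 71 - 160 = -89)
E = -245/27 (E = -9 + (-85 - 89)/(1393 + 956) = -9 - 174/2349 = -9 - 174*1/2349 = -9 - 2/27 = -245/27 ≈ -9.0741)
V(n(-7/3)) - E = 19 - 1*(-245/27) = 19 + 245/27 = 758/27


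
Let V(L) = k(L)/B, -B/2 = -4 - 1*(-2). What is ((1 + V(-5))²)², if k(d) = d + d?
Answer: 81/16 ≈ 5.0625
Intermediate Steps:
k(d) = 2*d
B = 4 (B = -2*(-4 - 1*(-2)) = -2*(-4 + 2) = -2*(-2) = 4)
V(L) = L/2 (V(L) = (2*L)/4 = (2*L)*(¼) = L/2)
((1 + V(-5))²)² = ((1 + (½)*(-5))²)² = ((1 - 5/2)²)² = ((-3/2)²)² = (9/4)² = 81/16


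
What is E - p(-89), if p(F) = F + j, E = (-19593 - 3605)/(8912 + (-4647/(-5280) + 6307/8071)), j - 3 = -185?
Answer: 4854858159267/18088315117 ≈ 268.40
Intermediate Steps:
j = -182 (j = 3 - 185 = -182)
E = -47075237440/18088315117 (E = -23198/(8912 + (-4647*(-1/5280) + 6307*(1/8071))) = -23198/(8912 + (1549/1760 + 901/1153)) = -23198/(8912 + 3371757/2029280) = -23198/18088315117/2029280 = -23198*2029280/18088315117 = -47075237440/18088315117 ≈ -2.6025)
p(F) = -182 + F (p(F) = F - 182 = -182 + F)
E - p(-89) = -47075237440/18088315117 - (-182 - 89) = -47075237440/18088315117 - 1*(-271) = -47075237440/18088315117 + 271 = 4854858159267/18088315117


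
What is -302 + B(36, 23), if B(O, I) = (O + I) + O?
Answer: -207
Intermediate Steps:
B(O, I) = I + 2*O (B(O, I) = (I + O) + O = I + 2*O)
-302 + B(36, 23) = -302 + (23 + 2*36) = -302 + (23 + 72) = -302 + 95 = -207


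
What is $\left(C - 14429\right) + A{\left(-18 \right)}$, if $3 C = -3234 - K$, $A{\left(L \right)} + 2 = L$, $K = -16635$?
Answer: $-9982$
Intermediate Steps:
$A{\left(L \right)} = -2 + L$
$C = 4467$ ($C = \frac{-3234 - -16635}{3} = \frac{-3234 + 16635}{3} = \frac{1}{3} \cdot 13401 = 4467$)
$\left(C - 14429\right) + A{\left(-18 \right)} = \left(4467 - 14429\right) - 20 = -9962 - 20 = -9982$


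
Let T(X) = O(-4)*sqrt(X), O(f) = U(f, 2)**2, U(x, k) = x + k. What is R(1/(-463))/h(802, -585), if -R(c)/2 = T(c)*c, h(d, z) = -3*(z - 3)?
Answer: 2*I*sqrt(463)/94536729 ≈ 4.5522e-7*I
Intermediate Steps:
U(x, k) = k + x
O(f) = (2 + f)**2
T(X) = 4*sqrt(X) (T(X) = (2 - 4)**2*sqrt(X) = (-2)**2*sqrt(X) = 4*sqrt(X))
h(d, z) = 9 - 3*z (h(d, z) = -3*(-3 + z) = 9 - 3*z)
R(c) = -8*c**(3/2) (R(c) = -2*4*sqrt(c)*c = -8*c**(3/2))
R(1/(-463))/h(802, -585) = (-8*(-I*sqrt(463)/214369))/(9 - 3*(-585)) = (-(-8)*I*sqrt(463)/214369)/(9 + 1755) = -(-8)*I*sqrt(463)/214369/1764 = (8*I*sqrt(463)/214369)*(1/1764) = 2*I*sqrt(463)/94536729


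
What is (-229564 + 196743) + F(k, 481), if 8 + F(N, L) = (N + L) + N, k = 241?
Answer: -31866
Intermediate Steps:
F(N, L) = -8 + L + 2*N (F(N, L) = -8 + ((N + L) + N) = -8 + ((L + N) + N) = -8 + (L + 2*N) = -8 + L + 2*N)
(-229564 + 196743) + F(k, 481) = (-229564 + 196743) + (-8 + 481 + 2*241) = -32821 + (-8 + 481 + 482) = -32821 + 955 = -31866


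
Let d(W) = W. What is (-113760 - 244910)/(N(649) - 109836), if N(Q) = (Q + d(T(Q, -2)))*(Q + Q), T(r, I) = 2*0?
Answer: -179335/366283 ≈ -0.48961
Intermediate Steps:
T(r, I) = 0
N(Q) = 2*Q² (N(Q) = (Q + 0)*(Q + Q) = Q*(2*Q) = 2*Q²)
(-113760 - 244910)/(N(649) - 109836) = (-113760 - 244910)/(2*649² - 109836) = -358670/(2*421201 - 109836) = -358670/(842402 - 109836) = -358670/732566 = -358670*1/732566 = -179335/366283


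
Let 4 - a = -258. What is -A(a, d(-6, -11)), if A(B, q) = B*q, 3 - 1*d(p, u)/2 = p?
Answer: -4716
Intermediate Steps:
a = 262 (a = 4 - 1*(-258) = 4 + 258 = 262)
d(p, u) = 6 - 2*p
-A(a, d(-6, -11)) = -262*(6 - 2*(-6)) = -262*(6 + 12) = -262*18 = -1*4716 = -4716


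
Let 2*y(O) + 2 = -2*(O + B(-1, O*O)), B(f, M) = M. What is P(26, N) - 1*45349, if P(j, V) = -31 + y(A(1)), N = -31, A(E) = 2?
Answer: -45387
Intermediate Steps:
y(O) = -1 - O - O**2 (y(O) = -1 + (-2*(O + O*O))/2 = -1 + (-2*(O + O**2))/2 = -1 + (-2*O - 2*O**2)/2 = -1 + (-O - O**2) = -1 - O - O**2)
P(j, V) = -38 (P(j, V) = -31 + (-1 - 1*2 - 1*2**2) = -31 + (-1 - 2 - 1*4) = -31 + (-1 - 2 - 4) = -31 - 7 = -38)
P(26, N) - 1*45349 = -38 - 1*45349 = -38 - 45349 = -45387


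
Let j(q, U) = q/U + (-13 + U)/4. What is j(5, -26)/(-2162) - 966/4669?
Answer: -14033/69368 ≈ -0.20230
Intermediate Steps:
j(q, U) = -13/4 + U/4 + q/U (j(q, U) = q/U + (-13 + U)*(1/4) = q/U + (-13/4 + U/4) = -13/4 + U/4 + q/U)
j(5, -26)/(-2162) - 966/4669 = ((5 + (1/4)*(-26)*(-13 - 26))/(-26))/(-2162) - 966/4669 = -(5 + (1/4)*(-26)*(-39))/26*(-1/2162) - 966*1/4669 = -(5 + 507/2)/26*(-1/2162) - 6/29 = -1/26*517/2*(-1/2162) - 6/29 = -517/52*(-1/2162) - 6/29 = 11/2392 - 6/29 = -14033/69368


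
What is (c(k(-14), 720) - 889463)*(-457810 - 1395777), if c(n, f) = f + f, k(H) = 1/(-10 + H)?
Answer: 1646027888501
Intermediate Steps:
c(n, f) = 2*f
(c(k(-14), 720) - 889463)*(-457810 - 1395777) = (2*720 - 889463)*(-457810 - 1395777) = (1440 - 889463)*(-1853587) = -888023*(-1853587) = 1646027888501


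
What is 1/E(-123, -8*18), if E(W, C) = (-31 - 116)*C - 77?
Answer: 1/21091 ≈ 4.7414e-5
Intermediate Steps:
E(W, C) = -77 - 147*C (E(W, C) = -147*C - 77 = -77 - 147*C)
1/E(-123, -8*18) = 1/(-77 - (-1176)*18) = 1/(-77 - 147*(-144)) = 1/(-77 + 21168) = 1/21091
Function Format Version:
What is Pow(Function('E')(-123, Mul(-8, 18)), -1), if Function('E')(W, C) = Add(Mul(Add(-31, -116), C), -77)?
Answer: Rational(1, 21091) ≈ 4.7414e-5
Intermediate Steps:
Function('E')(W, C) = Add(-77, Mul(-147, C)) (Function('E')(W, C) = Add(Mul(-147, C), -77) = Add(-77, Mul(-147, C)))
Pow(Function('E')(-123, Mul(-8, 18)), -1) = Pow(Add(-77, Mul(-147, Mul(-8, 18))), -1) = Pow(Add(-77, Mul(-147, -144)), -1) = Pow(Add(-77, 21168), -1) = Pow(21091, -1) = Rational(1, 21091)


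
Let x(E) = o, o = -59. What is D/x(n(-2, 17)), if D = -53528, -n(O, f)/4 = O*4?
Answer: 53528/59 ≈ 907.25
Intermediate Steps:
n(O, f) = -16*O (n(O, f) = -4*O*4 = -16*O)
x(E) = -59
D/x(n(-2, 17)) = -53528/(-59) = -53528*(-1/59) = 53528/59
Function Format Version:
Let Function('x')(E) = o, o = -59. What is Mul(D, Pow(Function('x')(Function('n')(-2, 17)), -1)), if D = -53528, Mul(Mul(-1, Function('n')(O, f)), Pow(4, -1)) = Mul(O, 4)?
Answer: Rational(53528, 59) ≈ 907.25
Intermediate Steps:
Function('n')(O, f) = Mul(-16, O) (Function('n')(O, f) = Mul(-4, Mul(O, 4)) = Mul(-4, Mul(4, O)) = Mul(-16, O))
Function('x')(E) = -59
Mul(D, Pow(Function('x')(Function('n')(-2, 17)), -1)) = Mul(-53528, Pow(-59, -1)) = Mul(-53528, Rational(-1, 59)) = Rational(53528, 59)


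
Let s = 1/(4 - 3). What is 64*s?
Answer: 64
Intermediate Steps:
s = 1 (s = 1/1 = 1)
64*s = 64*1 = 64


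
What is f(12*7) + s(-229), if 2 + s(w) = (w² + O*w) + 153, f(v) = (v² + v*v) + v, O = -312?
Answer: 138236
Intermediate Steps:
f(v) = v + 2*v² (f(v) = (v² + v²) + v = 2*v² + v = v + 2*v²)
s(w) = 151 + w² - 312*w (s(w) = -2 + ((w² - 312*w) + 153) = -2 + (153 + w² - 312*w) = 151 + w² - 312*w)
f(12*7) + s(-229) = (12*7)*(1 + 2*(12*7)) + (151 + (-229)² - 312*(-229)) = 84*(1 + 2*84) + (151 + 52441 + 71448) = 84*(1 + 168) + 124040 = 84*169 + 124040 = 14196 + 124040 = 138236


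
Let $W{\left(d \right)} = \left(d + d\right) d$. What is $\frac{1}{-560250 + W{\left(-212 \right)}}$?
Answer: $- \frac{1}{470362} \approx -2.126 \cdot 10^{-6}$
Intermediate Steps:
$W{\left(d \right)} = 2 d^{2}$ ($W{\left(d \right)} = 2 d d = 2 d^{2}$)
$\frac{1}{-560250 + W{\left(-212 \right)}} = \frac{1}{-560250 + 2 \left(-212\right)^{2}} = \frac{1}{-560250 + 2 \cdot 44944} = \frac{1}{-560250 + 89888} = \frac{1}{-470362} = - \frac{1}{470362}$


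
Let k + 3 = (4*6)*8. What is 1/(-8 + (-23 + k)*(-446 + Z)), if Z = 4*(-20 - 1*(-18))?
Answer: -1/75372 ≈ -1.3268e-5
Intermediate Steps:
k = 189 (k = -3 + (4*6)*8 = -3 + 24*8 = -3 + 192 = 189)
Z = -8 (Z = 4*(-20 + 18) = 4*(-2) = -8)
1/(-8 + (-23 + k)*(-446 + Z)) = 1/(-8 + (-23 + 189)*(-446 - 8)) = 1/(-8 + 166*(-454)) = 1/(-8 - 75364) = 1/(-75372) = -1/75372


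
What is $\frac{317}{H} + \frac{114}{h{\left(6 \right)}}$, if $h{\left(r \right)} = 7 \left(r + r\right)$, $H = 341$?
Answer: $\frac{10917}{4774} \approx 2.2868$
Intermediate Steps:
$h{\left(r \right)} = 14 r$ ($h{\left(r \right)} = 7 \cdot 2 r = 14 r$)
$\frac{317}{H} + \frac{114}{h{\left(6 \right)}} = \frac{317}{341} + \frac{114}{14 \cdot 6} = 317 \cdot \frac{1}{341} + \frac{114}{84} = \frac{317}{341} + 114 \cdot \frac{1}{84} = \frac{317}{341} + \frac{19}{14} = \frac{10917}{4774}$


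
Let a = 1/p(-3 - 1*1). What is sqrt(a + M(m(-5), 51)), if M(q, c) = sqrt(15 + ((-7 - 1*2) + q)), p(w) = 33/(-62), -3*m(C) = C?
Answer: sqrt(-2046 + 363*sqrt(69))/33 ≈ 0.94344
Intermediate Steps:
m(C) = -C/3
p(w) = -33/62 (p(w) = 33*(-1/62) = -33/62)
a = -62/33 (a = 1/(-33/62) = -62/33 ≈ -1.8788)
M(q, c) = sqrt(6 + q) (M(q, c) = sqrt(15 + ((-7 - 2) + q)) = sqrt(15 + (-9 + q)) = sqrt(6 + q))
sqrt(a + M(m(-5), 51)) = sqrt(-62/33 + sqrt(6 - 1/3*(-5))) = sqrt(-62/33 + sqrt(6 + 5/3)) = sqrt(-62/33 + sqrt(23/3)) = sqrt(-62/33 + sqrt(69)/3)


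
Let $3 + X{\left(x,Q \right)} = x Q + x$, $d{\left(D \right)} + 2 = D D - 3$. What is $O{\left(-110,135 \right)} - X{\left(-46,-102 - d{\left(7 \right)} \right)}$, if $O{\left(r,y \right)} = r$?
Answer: $-6777$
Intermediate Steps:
$d{\left(D \right)} = -5 + D^{2}$ ($d{\left(D \right)} = -2 + \left(D D - 3\right) = -2 + \left(D^{2} - 3\right) = -2 + \left(-3 + D^{2}\right) = -5 + D^{2}$)
$X{\left(x,Q \right)} = -3 + x + Q x$ ($X{\left(x,Q \right)} = -3 + \left(x Q + x\right) = -3 + \left(Q x + x\right) = -3 + \left(x + Q x\right) = -3 + x + Q x$)
$O{\left(-110,135 \right)} - X{\left(-46,-102 - d{\left(7 \right)} \right)} = -110 - \left(-3 - 46 + \left(-102 - \left(-5 + 7^{2}\right)\right) \left(-46\right)\right) = -110 - \left(-3 - 46 + \left(-102 - \left(-5 + 49\right)\right) \left(-46\right)\right) = -110 - \left(-3 - 46 + \left(-102 - 44\right) \left(-46\right)\right) = -110 - \left(-3 - 46 - -6716\right) = -110 - \left(-3 - 46 + 6716\right) = -110 - 6667 = -6777$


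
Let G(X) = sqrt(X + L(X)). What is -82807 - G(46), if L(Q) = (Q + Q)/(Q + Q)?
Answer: -82807 - sqrt(47) ≈ -82814.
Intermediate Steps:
L(Q) = 1 (L(Q) = (2*Q)/((2*Q)) = (2*Q)*(1/(2*Q)) = 1)
G(X) = sqrt(1 + X) (G(X) = sqrt(X + 1) = sqrt(1 + X))
-82807 - G(46) = -82807 - sqrt(1 + 46) = -82807 - sqrt(47)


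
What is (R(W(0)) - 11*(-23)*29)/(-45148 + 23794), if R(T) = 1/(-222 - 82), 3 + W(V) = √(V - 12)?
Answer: -2230447/6491616 ≈ -0.34359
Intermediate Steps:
W(V) = -3 + √(-12 + V) (W(V) = -3 + √(V - 12) = -3 + √(-12 + V))
R(T) = -1/304 (R(T) = 1/(-304) = -1/304)
(R(W(0)) - 11*(-23)*29)/(-45148 + 23794) = (-1/304 - 11*(-23)*29)/(-45148 + 23794) = (-1/304 + 253*29)/(-21354) = (-1/304 + 7337)*(-1/21354) = (2230447/304)*(-1/21354) = -2230447/6491616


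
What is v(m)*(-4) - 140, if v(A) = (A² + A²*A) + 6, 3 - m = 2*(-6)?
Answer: -14564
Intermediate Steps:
m = 15 (m = 3 - 2*(-6) = 3 - 1*(-12) = 3 + 12 = 15)
v(A) = 6 + A² + A³ (v(A) = (A² + A³) + 6 = 6 + A² + A³)
v(m)*(-4) - 140 = (6 + 15² + 15³)*(-4) - 140 = (6 + 225 + 3375)*(-4) - 140 = 3606*(-4) - 140 = -14424 - 140 = -14564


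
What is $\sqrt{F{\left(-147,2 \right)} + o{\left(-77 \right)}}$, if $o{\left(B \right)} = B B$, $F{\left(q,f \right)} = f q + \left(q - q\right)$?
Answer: $7 \sqrt{115} \approx 75.067$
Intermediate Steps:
$F{\left(q,f \right)} = f q$ ($F{\left(q,f \right)} = f q + 0 = f q$)
$o{\left(B \right)} = B^{2}$
$\sqrt{F{\left(-147,2 \right)} + o{\left(-77 \right)}} = \sqrt{2 \left(-147\right) + \left(-77\right)^{2}} = \sqrt{-294 + 5929} = \sqrt{5635} = 7 \sqrt{115}$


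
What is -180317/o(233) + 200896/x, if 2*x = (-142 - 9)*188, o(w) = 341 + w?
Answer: -1337366901/4073678 ≈ -328.29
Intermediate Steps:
x = -14194 (x = ((-142 - 9)*188)/2 = (-151*188)/2 = (½)*(-28388) = -14194)
-180317/o(233) + 200896/x = -180317/(341 + 233) + 200896/(-14194) = -180317/574 + 200896*(-1/14194) = -180317*1/574 - 100448/7097 = -180317/574 - 100448/7097 = -1337366901/4073678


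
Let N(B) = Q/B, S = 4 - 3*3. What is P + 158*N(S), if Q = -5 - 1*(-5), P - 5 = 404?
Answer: 409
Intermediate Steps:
S = -5 (S = 4 - 9 = -5)
P = 409 (P = 5 + 404 = 409)
Q = 0 (Q = -5 + 5 = 0)
N(B) = 0 (N(B) = 0/B = 0)
P + 158*N(S) = 409 + 158*0 = 409 + 0 = 409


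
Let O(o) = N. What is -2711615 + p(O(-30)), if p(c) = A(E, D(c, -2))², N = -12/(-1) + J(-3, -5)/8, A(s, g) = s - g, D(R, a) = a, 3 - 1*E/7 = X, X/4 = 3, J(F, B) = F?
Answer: -2707894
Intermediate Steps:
X = 12 (X = 4*3 = 12)
E = -63 (E = 21 - 7*12 = 21 - 84 = -63)
N = 93/8 (N = -12/(-1) - 3/8 = -12*(-1) - 3*⅛ = 12 - 3/8 = 93/8 ≈ 11.625)
O(o) = 93/8
p(c) = 3721 (p(c) = (-63 - 1*(-2))² = (-63 + 2)² = (-61)² = 3721)
-2711615 + p(O(-30)) = -2711615 + 3721 = -2707894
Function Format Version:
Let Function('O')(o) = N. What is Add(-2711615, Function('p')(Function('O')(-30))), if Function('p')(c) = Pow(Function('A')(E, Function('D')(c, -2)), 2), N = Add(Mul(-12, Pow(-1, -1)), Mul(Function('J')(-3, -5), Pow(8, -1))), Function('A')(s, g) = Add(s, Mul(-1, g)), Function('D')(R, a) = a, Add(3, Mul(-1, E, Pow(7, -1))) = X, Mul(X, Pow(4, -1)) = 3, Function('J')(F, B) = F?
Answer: -2707894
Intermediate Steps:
X = 12 (X = Mul(4, 3) = 12)
E = -63 (E = Add(21, Mul(-7, 12)) = Add(21, -84) = -63)
N = Rational(93, 8) (N = Add(Mul(-12, Pow(-1, -1)), Mul(-3, Pow(8, -1))) = Add(Mul(-12, -1), Mul(-3, Rational(1, 8))) = Add(12, Rational(-3, 8)) = Rational(93, 8) ≈ 11.625)
Function('O')(o) = Rational(93, 8)
Function('p')(c) = 3721 (Function('p')(c) = Pow(Add(-63, Mul(-1, -2)), 2) = Pow(Add(-63, 2), 2) = Pow(-61, 2) = 3721)
Add(-2711615, Function('p')(Function('O')(-30))) = Add(-2711615, 3721) = -2707894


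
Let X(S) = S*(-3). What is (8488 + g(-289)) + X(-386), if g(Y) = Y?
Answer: 9357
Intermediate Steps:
X(S) = -3*S
(8488 + g(-289)) + X(-386) = (8488 - 289) - 3*(-386) = 8199 + 1158 = 9357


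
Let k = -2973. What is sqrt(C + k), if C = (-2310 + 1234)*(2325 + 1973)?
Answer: I*sqrt(4627621) ≈ 2151.2*I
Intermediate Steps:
C = -4624648 (C = -1076*4298 = -4624648)
sqrt(C + k) = sqrt(-4624648 - 2973) = sqrt(-4627621) = I*sqrt(4627621)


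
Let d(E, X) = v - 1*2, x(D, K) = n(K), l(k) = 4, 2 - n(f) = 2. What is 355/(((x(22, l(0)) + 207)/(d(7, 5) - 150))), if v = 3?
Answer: -52895/207 ≈ -255.53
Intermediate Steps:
n(f) = 0 (n(f) = 2 - 1*2 = 2 - 2 = 0)
x(D, K) = 0
d(E, X) = 1 (d(E, X) = 3 - 1*2 = 3 - 2 = 1)
355/(((x(22, l(0)) + 207)/(d(7, 5) - 150))) = 355/(((0 + 207)/(1 - 150))) = 355/((207/(-149))) = 355/((207*(-1/149))) = 355/(-207/149) = 355*(-149/207) = -52895/207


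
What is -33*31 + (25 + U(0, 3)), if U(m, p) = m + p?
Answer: -995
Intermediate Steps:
-33*31 + (25 + U(0, 3)) = -33*31 + (25 + (0 + 3)) = -1023 + (25 + 3) = -1023 + 28 = -995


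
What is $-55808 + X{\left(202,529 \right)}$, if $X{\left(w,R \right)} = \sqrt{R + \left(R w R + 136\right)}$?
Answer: $-55808 + \sqrt{56528547} \approx -48289.0$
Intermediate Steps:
$X{\left(w,R \right)} = \sqrt{136 + R + w R^{2}}$ ($X{\left(w,R \right)} = \sqrt{R + \left(w R^{2} + 136\right)} = \sqrt{R + \left(136 + w R^{2}\right)} = \sqrt{136 + R + w R^{2}}$)
$-55808 + X{\left(202,529 \right)} = -55808 + \sqrt{136 + 529 + 202 \cdot 529^{2}} = -55808 + \sqrt{136 + 529 + 202 \cdot 279841} = -55808 + \sqrt{136 + 529 + 56527882} = -55808 + \sqrt{56528547}$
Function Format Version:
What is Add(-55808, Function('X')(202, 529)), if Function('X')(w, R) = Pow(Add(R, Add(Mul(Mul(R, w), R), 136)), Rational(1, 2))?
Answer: Add(-55808, Pow(56528547, Rational(1, 2))) ≈ -48289.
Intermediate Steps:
Function('X')(w, R) = Pow(Add(136, R, Mul(w, Pow(R, 2))), Rational(1, 2)) (Function('X')(w, R) = Pow(Add(R, Add(Mul(w, Pow(R, 2)), 136)), Rational(1, 2)) = Pow(Add(R, Add(136, Mul(w, Pow(R, 2)))), Rational(1, 2)) = Pow(Add(136, R, Mul(w, Pow(R, 2))), Rational(1, 2)))
Add(-55808, Function('X')(202, 529)) = Add(-55808, Pow(Add(136, 529, Mul(202, Pow(529, 2))), Rational(1, 2))) = Add(-55808, Pow(Add(136, 529, Mul(202, 279841)), Rational(1, 2))) = Add(-55808, Pow(Add(136, 529, 56527882), Rational(1, 2))) = Add(-55808, Pow(56528547, Rational(1, 2)))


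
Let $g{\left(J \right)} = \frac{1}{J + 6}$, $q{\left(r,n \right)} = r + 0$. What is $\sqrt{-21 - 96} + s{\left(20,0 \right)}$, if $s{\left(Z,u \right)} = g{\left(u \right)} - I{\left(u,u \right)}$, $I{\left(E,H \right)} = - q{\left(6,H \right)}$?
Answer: $\frac{37}{6} + 3 i \sqrt{13} \approx 6.1667 + 10.817 i$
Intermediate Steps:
$q{\left(r,n \right)} = r$
$g{\left(J \right)} = \frac{1}{6 + J}$
$I{\left(E,H \right)} = -6$ ($I{\left(E,H \right)} = \left(-1\right) 6 = -6$)
$s{\left(Z,u \right)} = 6 + \frac{1}{6 + u}$ ($s{\left(Z,u \right)} = \frac{1}{6 + u} - -6 = \frac{1}{6 + u} + 6 = 6 + \frac{1}{6 + u}$)
$\sqrt{-21 - 96} + s{\left(20,0 \right)} = \sqrt{-21 - 96} + \frac{37 + 6 \cdot 0}{6 + 0} = \sqrt{-117} + \frac{37 + 0}{6} = 3 i \sqrt{13} + \frac{1}{6} \cdot 37 = 3 i \sqrt{13} + \frac{37}{6} = \frac{37}{6} + 3 i \sqrt{13}$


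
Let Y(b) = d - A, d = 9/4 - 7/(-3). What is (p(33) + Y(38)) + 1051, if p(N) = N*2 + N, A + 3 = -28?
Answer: 14227/12 ≈ 1185.6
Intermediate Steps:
A = -31 (A = -3 - 28 = -31)
p(N) = 3*N (p(N) = 2*N + N = 3*N)
d = 55/12 (d = 9*(1/4) - 7*(-1/3) = 9/4 + 7/3 = 55/12 ≈ 4.5833)
Y(b) = 427/12 (Y(b) = 55/12 - 1*(-31) = 55/12 + 31 = 427/12)
(p(33) + Y(38)) + 1051 = (3*33 + 427/12) + 1051 = (99 + 427/12) + 1051 = 1615/12 + 1051 = 14227/12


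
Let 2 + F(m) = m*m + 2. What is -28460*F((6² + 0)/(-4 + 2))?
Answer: -9221040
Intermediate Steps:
F(m) = m² (F(m) = -2 + (m*m + 2) = -2 + (m² + 2) = -2 + (2 + m²) = m²)
-28460*F((6² + 0)/(-4 + 2)) = -28460*(6² + 0)²/(-4 + 2)² = -28460*(36 + 0)²/4 = -28460*(36*(-½))² = -28460*(-18)² = -28460*324 = -9221040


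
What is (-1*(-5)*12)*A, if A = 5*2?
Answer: 600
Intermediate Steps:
A = 10
(-1*(-5)*12)*A = (-1*(-5)*12)*10 = (5*12)*10 = 60*10 = 600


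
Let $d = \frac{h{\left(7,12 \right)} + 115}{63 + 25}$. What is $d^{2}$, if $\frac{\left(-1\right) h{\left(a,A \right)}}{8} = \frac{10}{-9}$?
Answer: $\frac{1243225}{627264} \approx 1.982$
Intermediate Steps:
$h{\left(a,A \right)} = \frac{80}{9}$ ($h{\left(a,A \right)} = - 8 \frac{10}{-9} = - 8 \cdot 10 \left(- \frac{1}{9}\right) = \left(-8\right) \left(- \frac{10}{9}\right) = \frac{80}{9}$)
$d = \frac{1115}{792}$ ($d = \frac{\frac{80}{9} + 115}{63 + 25} = \frac{1115}{9 \cdot 88} = \frac{1115}{9} \cdot \frac{1}{88} = \frac{1115}{792} \approx 1.4078$)
$d^{2} = \left(\frac{1115}{792}\right)^{2} = \frac{1243225}{627264}$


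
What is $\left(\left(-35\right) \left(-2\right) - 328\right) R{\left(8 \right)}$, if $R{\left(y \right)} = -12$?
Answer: $3096$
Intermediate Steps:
$\left(\left(-35\right) \left(-2\right) - 328\right) R{\left(8 \right)} = \left(\left(-35\right) \left(-2\right) - 328\right) \left(-12\right) = \left(70 - 328\right) \left(-12\right) = \left(-258\right) \left(-12\right) = 3096$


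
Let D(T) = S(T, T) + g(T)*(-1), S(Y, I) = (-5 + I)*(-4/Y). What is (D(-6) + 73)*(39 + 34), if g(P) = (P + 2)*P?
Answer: 9125/3 ≈ 3041.7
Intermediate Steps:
g(P) = P*(2 + P) (g(P) = (2 + P)*P = P*(2 + P))
S(Y, I) = -4*(-5 + I)/Y
D(T) = -T*(2 + T) + 4*(5 - T)/T (D(T) = 4*(5 - T)/T + (T*(2 + T))*(-1) = 4*(5 - T)/T - T*(2 + T) = -T*(2 + T) + 4*(5 - T)/T)
(D(-6) + 73)*(39 + 34) = ((-4 - 1*(-6)² - 2*(-6) + 20/(-6)) + 73)*(39 + 34) = ((-4 - 1*36 + 12 + 20*(-⅙)) + 73)*73 = ((-4 - 36 + 12 - 10/3) + 73)*73 = (-94/3 + 73)*73 = (125/3)*73 = 9125/3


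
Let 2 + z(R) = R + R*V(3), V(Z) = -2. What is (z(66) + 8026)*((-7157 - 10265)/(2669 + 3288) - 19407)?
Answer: -40006222666/259 ≈ -1.5446e+8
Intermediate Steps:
z(R) = -2 - R (z(R) = -2 + (R + R*(-2)) = -2 + (R - 2*R) = -2 - R)
(z(66) + 8026)*((-7157 - 10265)/(2669 + 3288) - 19407) = ((-2 - 1*66) + 8026)*((-7157 - 10265)/(2669 + 3288) - 19407) = ((-2 - 66) + 8026)*(-17422/5957 - 19407) = (-68 + 8026)*(-17422*1/5957 - 19407) = 7958*(-17422/5957 - 19407) = 7958*(-115624921/5957) = -40006222666/259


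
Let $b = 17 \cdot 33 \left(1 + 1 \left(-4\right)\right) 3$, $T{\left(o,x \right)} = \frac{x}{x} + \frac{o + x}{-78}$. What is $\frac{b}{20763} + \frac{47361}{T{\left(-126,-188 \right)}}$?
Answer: $\frac{1420367099}{150724} \approx 9423.6$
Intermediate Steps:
$T{\left(o,x \right)} = 1 - \frac{o}{78} - \frac{x}{78}$ ($T{\left(o,x \right)} = 1 + \left(o + x\right) \left(- \frac{1}{78}\right) = 1 - \left(\frac{o}{78} + \frac{x}{78}\right) = 1 - \frac{o}{78} - \frac{x}{78}$)
$b = -5049$ ($b = 561 \left(1 - 4\right) 3 = 561 \left(\left(-3\right) 3\right) = 561 \left(-9\right) = -5049$)
$\frac{b}{20763} + \frac{47361}{T{\left(-126,-188 \right)}} = - \frac{5049}{20763} + \frac{47361}{1 - - \frac{21}{13} - - \frac{94}{39}} = \left(-5049\right) \frac{1}{20763} + \frac{47361}{1 + \frac{21}{13} + \frac{94}{39}} = - \frac{187}{769} + \frac{47361}{\frac{196}{39}} = - \frac{187}{769} + 47361 \cdot \frac{39}{196} = - \frac{187}{769} + \frac{1847079}{196} = \frac{1420367099}{150724}$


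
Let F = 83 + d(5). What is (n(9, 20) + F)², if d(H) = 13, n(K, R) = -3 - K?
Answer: 7056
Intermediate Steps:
F = 96 (F = 83 + 13 = 96)
(n(9, 20) + F)² = ((-3 - 1*9) + 96)² = ((-3 - 9) + 96)² = (-12 + 96)² = 84² = 7056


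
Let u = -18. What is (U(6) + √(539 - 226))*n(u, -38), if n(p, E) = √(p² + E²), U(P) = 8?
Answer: 2*√442*(8 + √313) ≈ 1080.3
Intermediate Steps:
n(p, E) = √(E² + p²)
(U(6) + √(539 - 226))*n(u, -38) = (8 + √(539 - 226))*√((-38)² + (-18)²) = (8 + √313)*√(1444 + 324) = (8 + √313)*√1768 = (8 + √313)*(2*√442) = 2*√442*(8 + √313)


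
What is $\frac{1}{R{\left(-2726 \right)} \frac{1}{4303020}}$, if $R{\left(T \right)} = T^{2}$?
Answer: $\frac{37095}{64061} \approx 0.57906$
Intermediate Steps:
$\frac{1}{R{\left(-2726 \right)} \frac{1}{4303020}} = \frac{1}{\left(-2726\right)^{2} \cdot \frac{1}{4303020}} = \frac{1}{7431076 \cdot \frac{1}{4303020}} = \frac{1}{\frac{64061}{37095}} = \frac{37095}{64061}$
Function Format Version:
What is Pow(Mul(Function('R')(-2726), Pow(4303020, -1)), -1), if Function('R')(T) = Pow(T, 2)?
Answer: Rational(37095, 64061) ≈ 0.57906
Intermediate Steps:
Pow(Mul(Function('R')(-2726), Pow(4303020, -1)), -1) = Pow(Mul(Pow(-2726, 2), Pow(4303020, -1)), -1) = Pow(Mul(7431076, Rational(1, 4303020)), -1) = Pow(Rational(64061, 37095), -1) = Rational(37095, 64061)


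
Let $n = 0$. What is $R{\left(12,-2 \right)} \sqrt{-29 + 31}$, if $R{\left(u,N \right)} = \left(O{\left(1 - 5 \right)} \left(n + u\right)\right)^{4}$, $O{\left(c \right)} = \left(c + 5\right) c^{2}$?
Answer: $1358954496 \sqrt{2} \approx 1.9219 \cdot 10^{9}$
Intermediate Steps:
$O{\left(c \right)} = c^{2} \left(5 + c\right)$ ($O{\left(c \right)} = \left(5 + c\right) c^{2} = c^{2} \left(5 + c\right)$)
$R{\left(u,N \right)} = 65536 u^{4}$ ($R{\left(u,N \right)} = \left(\left(1 - 5\right)^{2} \left(5 + \left(1 - 5\right)\right) \left(0 + u\right)\right)^{4} = \left(\left(1 - 5\right)^{2} \left(5 + \left(1 - 5\right)\right) u\right)^{4} = \left(\left(-4\right)^{2} \left(5 - 4\right) u\right)^{4} = \left(16 \cdot 1 u\right)^{4} = \left(16 u\right)^{4} = 65536 u^{4}$)
$R{\left(12,-2 \right)} \sqrt{-29 + 31} = 65536 \cdot 12^{4} \sqrt{-29 + 31} = 65536 \cdot 20736 \sqrt{2} = 1358954496 \sqrt{2}$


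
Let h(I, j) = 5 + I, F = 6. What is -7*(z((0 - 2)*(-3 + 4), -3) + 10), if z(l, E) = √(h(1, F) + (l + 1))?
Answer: -70 - 7*√5 ≈ -85.652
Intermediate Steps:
z(l, E) = √(7 + l) (z(l, E) = √((5 + 1) + (l + 1)) = √(6 + (1 + l)) = √(7 + l))
-7*(z((0 - 2)*(-3 + 4), -3) + 10) = -7*(√(7 + (0 - 2)*(-3 + 4)) + 10) = -7*(√(7 - 2*1) + 10) = -7*(√(7 - 2) + 10) = -7*(√5 + 10) = -7*(10 + √5) = -70 - 7*√5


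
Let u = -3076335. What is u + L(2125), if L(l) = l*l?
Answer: 1439290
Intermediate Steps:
L(l) = l**2
u + L(2125) = -3076335 + 2125**2 = -3076335 + 4515625 = 1439290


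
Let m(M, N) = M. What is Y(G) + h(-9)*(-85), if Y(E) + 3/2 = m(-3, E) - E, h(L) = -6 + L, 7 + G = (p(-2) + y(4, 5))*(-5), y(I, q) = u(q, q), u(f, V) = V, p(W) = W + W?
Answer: 2565/2 ≈ 1282.5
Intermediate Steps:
p(W) = 2*W
y(I, q) = q
G = -12 (G = -7 + (2*(-2) + 5)*(-5) = -7 + (-4 + 5)*(-5) = -7 + 1*(-5) = -7 - 5 = -12)
Y(E) = -9/2 - E (Y(E) = -3/2 + (-3 - E) = -9/2 - E)
Y(G) + h(-9)*(-85) = (-9/2 - 1*(-12)) + (-6 - 9)*(-85) = (-9/2 + 12) - 15*(-85) = 15/2 + 1275 = 2565/2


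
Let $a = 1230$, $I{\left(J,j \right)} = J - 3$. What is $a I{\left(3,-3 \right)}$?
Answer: $0$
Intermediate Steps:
$I{\left(J,j \right)} = -3 + J$
$a I{\left(3,-3 \right)} = 1230 \left(-3 + 3\right) = 1230 \cdot 0 = 0$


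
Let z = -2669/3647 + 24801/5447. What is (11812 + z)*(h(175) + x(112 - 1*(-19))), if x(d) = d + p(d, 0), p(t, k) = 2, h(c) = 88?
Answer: 3990303918504/1528093 ≈ 2.6113e+6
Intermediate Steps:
z = 75911204/19865209 (z = -2669*1/3647 + 24801*(1/5447) = -2669/3647 + 24801/5447 = 75911204/19865209 ≈ 3.8213)
x(d) = 2 + d (x(d) = d + 2 = 2 + d)
(11812 + z)*(h(175) + x(112 - 1*(-19))) = (11812 + 75911204/19865209)*(88 + (2 + (112 - 1*(-19)))) = 234723759912*(88 + (2 + (112 + 19)))/19865209 = 234723759912*(88 + (2 + 131))/19865209 = 234723759912*(88 + 133)/19865209 = (234723759912/19865209)*221 = 3990303918504/1528093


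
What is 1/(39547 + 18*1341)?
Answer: 1/63685 ≈ 1.5702e-5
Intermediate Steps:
1/(39547 + 18*1341) = 1/(39547 + 24138) = 1/63685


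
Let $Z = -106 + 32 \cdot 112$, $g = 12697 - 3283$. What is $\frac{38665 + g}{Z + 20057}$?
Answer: $\frac{48079}{23535} \approx 2.0429$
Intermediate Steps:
$g = 9414$
$Z = 3478$ ($Z = -106 + 3584 = 3478$)
$\frac{38665 + g}{Z + 20057} = \frac{38665 + 9414}{3478 + 20057} = \frac{48079}{23535}$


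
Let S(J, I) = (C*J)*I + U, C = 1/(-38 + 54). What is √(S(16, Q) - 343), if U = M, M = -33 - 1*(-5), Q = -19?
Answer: I*√390 ≈ 19.748*I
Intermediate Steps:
C = 1/16 ≈ 0.062500
M = -28 (M = -33 + 5 = -28)
U = -28
S(J, I) = -28 + I*J/16 (S(J, I) = (J/16)*I - 28 = I*J/16 - 28 = -28 + I*J/16)
√(S(16, Q) - 343) = √((-28 + (1/16)*(-19)*16) - 343) = √((-28 - 19) - 343) = √(-47 - 343) = √(-390) = I*√390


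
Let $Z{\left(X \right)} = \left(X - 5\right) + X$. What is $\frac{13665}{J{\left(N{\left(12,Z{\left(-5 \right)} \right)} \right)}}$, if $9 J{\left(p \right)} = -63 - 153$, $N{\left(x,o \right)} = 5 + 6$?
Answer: $- \frac{4555}{8} \approx -569.38$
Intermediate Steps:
$Z{\left(X \right)} = -5 + 2 X$ ($Z{\left(X \right)} = \left(-5 + X\right) + X = -5 + 2 X$)
$N{\left(x,o \right)} = 11$
$J{\left(p \right)} = -24$ ($J{\left(p \right)} = \frac{-63 - 153}{9} = \frac{1}{9} \left(-216\right) = -24$)
$\frac{13665}{J{\left(N{\left(12,Z{\left(-5 \right)} \right)} \right)}} = \frac{13665}{-24} = 13665 \left(- \frac{1}{24}\right) = - \frac{4555}{8}$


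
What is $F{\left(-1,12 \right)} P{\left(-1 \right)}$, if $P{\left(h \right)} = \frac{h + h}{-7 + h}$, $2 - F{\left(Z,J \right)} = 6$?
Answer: $-1$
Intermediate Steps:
$F{\left(Z,J \right)} = -4$ ($F{\left(Z,J \right)} = 2 - 6 = -4$)
$P{\left(h \right)} = \frac{2 h}{-7 + h}$
$F{\left(-1,12 \right)} P{\left(-1 \right)} = - 4 \cdot 2 \left(-1\right) \frac{1}{-7 - 1} = - 4 \cdot 2 \left(-1\right) \frac{1}{-8} = - 4 \cdot 2 \left(-1\right) \left(- \frac{1}{8}\right) = \left(-4\right) \frac{1}{4} = -1$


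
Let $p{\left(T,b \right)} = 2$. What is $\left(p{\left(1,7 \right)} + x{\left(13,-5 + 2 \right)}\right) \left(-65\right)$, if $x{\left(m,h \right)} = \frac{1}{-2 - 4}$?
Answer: $- \frac{715}{6} \approx -119.17$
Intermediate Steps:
$x{\left(m,h \right)} = - \frac{1}{6}$ ($x{\left(m,h \right)} = \frac{1}{-6} = - \frac{1}{6}$)
$\left(p{\left(1,7 \right)} + x{\left(13,-5 + 2 \right)}\right) \left(-65\right) = \left(2 - \frac{1}{6}\right) \left(-65\right) = \frac{11}{6} \left(-65\right) = - \frac{715}{6}$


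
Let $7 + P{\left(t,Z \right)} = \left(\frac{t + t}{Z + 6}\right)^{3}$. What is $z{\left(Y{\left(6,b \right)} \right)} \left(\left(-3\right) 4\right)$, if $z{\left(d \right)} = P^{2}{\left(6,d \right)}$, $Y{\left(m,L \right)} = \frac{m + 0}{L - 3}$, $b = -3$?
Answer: $- \frac{8731308}{15625} \approx -558.8$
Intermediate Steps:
$Y{\left(m,L \right)} = \frac{m}{-3 + L}$
$P{\left(t,Z \right)} = -7 + \frac{8 t^{3}}{\left(6 + Z\right)^{3}}$ ($P{\left(t,Z \right)} = -7 + \left(\frac{t + t}{Z + 6}\right)^{3} = -7 + \left(\frac{2 t}{6 + Z}\right)^{3} = -7 + \frac{8 t^{3}}{\left(6 + Z\right)^{3}}$)
$z{\left(d \right)} = \left(-7 + \frac{1728}{\left(6 + d\right)^{3}}\right)^{2}$ ($z{\left(d \right)} = \left(-7 + \frac{8 \cdot 6^{3}}{\left(6 + d\right)^{3}}\right)^{2} = \left(-7 + 8 \cdot 216 \frac{1}{\left(6 + d\right)^{3}}\right)^{2} = \left(-7 + \frac{1728}{\left(6 + d\right)^{3}}\right)^{2}$)
$z{\left(Y{\left(6,b \right)} \right)} \left(\left(-3\right) 4\right) = \frac{\left(-1728 + 7 \left(6 + \frac{6}{-3 - 3}\right)^{3}\right)^{2}}{\left(6 + \frac{6}{-3 - 3}\right)^{6}} \left(\left(-3\right) 4\right) = \frac{\left(-1728 + 7 \left(6 + \frac{6}{-6}\right)^{3}\right)^{2}}{\left(6 + \frac{6}{-6}\right)^{6}} \left(-12\right) = \frac{\left(-1728 + 7 \left(6 + 6 \left(- \frac{1}{6}\right)\right)^{3}\right)^{2}}{\left(6 + 6 \left(- \frac{1}{6}\right)\right)^{6}} \left(-12\right) = \frac{\left(-1728 + 7 \left(6 - 1\right)^{3}\right)^{2}}{\left(6 - 1\right)^{6}} \left(-12\right) = \frac{\left(-1728 + 7 \cdot 5^{3}\right)^{2}}{15625} \left(-12\right) = \left(-1728 + 7 \cdot 125\right)^{2} \cdot \frac{1}{15625} \left(-12\right) = \left(-1728 + 875\right)^{2} \cdot \frac{1}{15625} \left(-12\right) = \left(-853\right)^{2} \cdot \frac{1}{15625} \left(-12\right) = 727609 \cdot \frac{1}{15625} \left(-12\right) = \frac{727609}{15625} \left(-12\right) = - \frac{8731308}{15625}$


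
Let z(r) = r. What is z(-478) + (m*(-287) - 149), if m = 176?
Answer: -51139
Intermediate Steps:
z(-478) + (m*(-287) - 149) = -478 + (176*(-287) - 149) = -478 + (-50512 - 149) = -478 - 50661 = -51139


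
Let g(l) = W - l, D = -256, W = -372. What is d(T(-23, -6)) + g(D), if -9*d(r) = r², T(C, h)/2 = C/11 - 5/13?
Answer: -2427780/20449 ≈ -118.72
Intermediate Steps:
T(C, h) = -10/13 + 2*C/11 (T(C, h) = 2*(C/11 - 5/13) = 2*(-5/13 + C/11) = -10/13 + 2*C/11)
d(r) = -r²/9
g(l) = -372 - l
d(T(-23, -6)) + g(D) = -(-10/13 + (2/11)*(-23))²/9 + (-372 - 1*(-256)) = -(-10/13 - 46/11)²/9 + (-372 + 256) = -(-708/143)²/9 - 116 = -⅑*501264/20449 - 116 = -55696/20449 - 116 = -2427780/20449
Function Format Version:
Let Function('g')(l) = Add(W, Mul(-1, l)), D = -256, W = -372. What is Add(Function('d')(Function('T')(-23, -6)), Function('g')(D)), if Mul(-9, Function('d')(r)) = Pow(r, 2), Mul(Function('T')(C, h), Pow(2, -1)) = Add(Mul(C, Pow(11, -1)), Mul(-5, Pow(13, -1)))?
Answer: Rational(-2427780, 20449) ≈ -118.72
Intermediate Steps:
Function('T')(C, h) = Add(Rational(-10, 13), Mul(Rational(2, 11), C)) (Function('T')(C, h) = Mul(2, Add(Mul(C, Pow(11, -1)), Mul(-5, Pow(13, -1)))) = Mul(2, Add(Mul(C, Rational(1, 11)), Mul(-5, Rational(1, 13)))) = Mul(2, Add(Mul(Rational(1, 11), C), Rational(-5, 13))) = Mul(2, Add(Rational(-5, 13), Mul(Rational(1, 11), C))) = Add(Rational(-10, 13), Mul(Rational(2, 11), C)))
Function('d')(r) = Mul(Rational(-1, 9), Pow(r, 2))
Function('g')(l) = Add(-372, Mul(-1, l))
Add(Function('d')(Function('T')(-23, -6)), Function('g')(D)) = Add(Mul(Rational(-1, 9), Pow(Add(Rational(-10, 13), Mul(Rational(2, 11), -23)), 2)), Add(-372, Mul(-1, -256))) = Add(Mul(Rational(-1, 9), Pow(Add(Rational(-10, 13), Rational(-46, 11)), 2)), Add(-372, 256)) = Add(Mul(Rational(-1, 9), Pow(Rational(-708, 143), 2)), -116) = Add(Mul(Rational(-1, 9), Rational(501264, 20449)), -116) = Add(Rational(-55696, 20449), -116) = Rational(-2427780, 20449)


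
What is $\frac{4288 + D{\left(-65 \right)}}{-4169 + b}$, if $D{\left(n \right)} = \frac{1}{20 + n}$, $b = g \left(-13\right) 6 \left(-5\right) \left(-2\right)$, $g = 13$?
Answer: $- \frac{192959}{643905} \approx -0.29967$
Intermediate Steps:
$b = -10140$ ($b = 13 \left(-13\right) 6 \left(-5\right) \left(-2\right) = - 169 \left(\left(-30\right) \left(-2\right)\right) = \left(-169\right) 60 = -10140$)
$\frac{4288 + D{\left(-65 \right)}}{-4169 + b} = \frac{4288 + \frac{1}{20 - 65}}{-4169 - 10140} = \frac{4288 + \frac{1}{-45}}{-14309} = \left(4288 - \frac{1}{45}\right) \left(- \frac{1}{14309}\right) = \frac{192959}{45} \left(- \frac{1}{14309}\right) = - \frac{192959}{643905}$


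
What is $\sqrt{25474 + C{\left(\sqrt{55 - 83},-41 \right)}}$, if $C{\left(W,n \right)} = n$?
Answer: $\sqrt{25433} \approx 159.48$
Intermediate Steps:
$\sqrt{25474 + C{\left(\sqrt{55 - 83},-41 \right)}} = \sqrt{25474 - 41} = \sqrt{25433}$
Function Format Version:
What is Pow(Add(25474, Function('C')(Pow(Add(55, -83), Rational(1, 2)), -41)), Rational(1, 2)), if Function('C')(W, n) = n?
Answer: Pow(25433, Rational(1, 2)) ≈ 159.48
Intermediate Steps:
Pow(Add(25474, Function('C')(Pow(Add(55, -83), Rational(1, 2)), -41)), Rational(1, 2)) = Pow(Add(25474, -41), Rational(1, 2)) = Pow(25433, Rational(1, 2))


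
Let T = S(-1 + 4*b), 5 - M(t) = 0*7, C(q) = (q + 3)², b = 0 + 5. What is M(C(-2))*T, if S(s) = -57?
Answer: -285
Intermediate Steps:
b = 5
C(q) = (3 + q)²
M(t) = 5 (M(t) = 5 - 0*7 = 5 - 1*0 = 5 + 0 = 5)
T = -57
M(C(-2))*T = 5*(-57) = -285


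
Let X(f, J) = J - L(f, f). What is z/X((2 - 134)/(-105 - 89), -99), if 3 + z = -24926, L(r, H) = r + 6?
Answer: 2418113/10251 ≈ 235.89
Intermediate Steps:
L(r, H) = 6 + r
X(f, J) = -6 + J - f (X(f, J) = J - (6 + f) = J + (-6 - f) = -6 + J - f)
z = -24929 (z = -3 - 24926 = -24929)
z/X((2 - 134)/(-105 - 89), -99) = -24929/(-6 - 99 - (2 - 134)/(-105 - 89)) = -24929/(-6 - 99 - (-132)/(-194)) = -24929/(-6 - 99 - (-132)*(-1)/194) = -24929/(-6 - 99 - 1*66/97) = -24929/(-6 - 99 - 66/97) = -24929/(-10251/97) = -24929*(-97/10251) = 2418113/10251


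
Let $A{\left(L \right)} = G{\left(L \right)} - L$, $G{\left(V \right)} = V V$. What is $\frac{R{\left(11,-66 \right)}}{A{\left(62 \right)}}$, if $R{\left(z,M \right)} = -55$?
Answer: $- \frac{55}{3782} \approx -0.014543$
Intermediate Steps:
$G{\left(V \right)} = V^{2}$
$A{\left(L \right)} = L^{2} - L$
$\frac{R{\left(11,-66 \right)}}{A{\left(62 \right)}} = - \frac{55}{62 \left(-1 + 62\right)} = - \frac{55}{62 \cdot 61} = - \frac{55}{3782}$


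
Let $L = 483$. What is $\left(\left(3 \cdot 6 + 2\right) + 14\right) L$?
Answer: $16422$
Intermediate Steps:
$\left(\left(3 \cdot 6 + 2\right) + 14\right) L = \left(\left(3 \cdot 6 + 2\right) + 14\right) 483 = \left(\left(18 + 2\right) + 14\right) 483 = \left(20 + 14\right) 483 = 34 \cdot 483 = 16422$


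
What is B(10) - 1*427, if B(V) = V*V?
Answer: -327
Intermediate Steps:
B(V) = V²
B(10) - 1*427 = 10² - 1*427 = 100 - 427 = -327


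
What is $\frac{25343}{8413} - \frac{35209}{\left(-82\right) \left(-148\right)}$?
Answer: $\frac{11349331}{102100168} \approx 0.11116$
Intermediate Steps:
$\frac{25343}{8413} - \frac{35209}{\left(-82\right) \left(-148\right)} = 25343 \cdot \frac{1}{8413} - \frac{35209}{12136} = \frac{25343}{8413} - \frac{35209}{12136} = \frac{11349331}{102100168}$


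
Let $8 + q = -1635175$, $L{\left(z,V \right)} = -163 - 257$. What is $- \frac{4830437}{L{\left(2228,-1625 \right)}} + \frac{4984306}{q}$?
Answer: $\frac{2632185018817}{228925620} \approx 11498.0$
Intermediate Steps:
$L{\left(z,V \right)} = -420$ ($L{\left(z,V \right)} = -163 - 257 = -420$)
$q = -1635183$ ($q = -8 - 1635175 = -1635183$)
$- \frac{4830437}{L{\left(2228,-1625 \right)}} + \frac{4984306}{q} = - \frac{4830437}{-420} + \frac{4984306}{-1635183} = \left(-4830437\right) \left(- \frac{1}{420}\right) + 4984306 \left(- \frac{1}{1635183}\right) = \frac{4830437}{420} - \frac{4984306}{1635183} = \frac{2632185018817}{228925620}$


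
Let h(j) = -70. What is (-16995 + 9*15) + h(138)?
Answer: -16930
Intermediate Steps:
(-16995 + 9*15) + h(138) = (-16995 + 9*15) - 70 = (-16995 + 135) - 70 = -16860 - 70 = -16930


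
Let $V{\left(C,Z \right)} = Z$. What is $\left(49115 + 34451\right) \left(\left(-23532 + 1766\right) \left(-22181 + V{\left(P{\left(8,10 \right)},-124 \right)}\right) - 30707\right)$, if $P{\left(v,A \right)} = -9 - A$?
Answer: $40567943925418$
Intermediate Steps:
$\left(49115 + 34451\right) \left(\left(-23532 + 1766\right) \left(-22181 + V{\left(P{\left(8,10 \right)},-124 \right)}\right) - 30707\right) = \left(49115 + 34451\right) \left(\left(-23532 + 1766\right) \left(-22181 - 124\right) - 30707\right) = 83566 \left(\left(-21766\right) \left(-22305\right) - 30707\right) = 83566 \left(485490630 - 30707\right) = 83566 \cdot 485459923 = 40567943925418$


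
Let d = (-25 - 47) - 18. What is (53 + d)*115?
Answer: -4255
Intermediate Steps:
d = -90 (d = -72 - 18 = -90)
(53 + d)*115 = (53 - 90)*115 = -37*115 = -4255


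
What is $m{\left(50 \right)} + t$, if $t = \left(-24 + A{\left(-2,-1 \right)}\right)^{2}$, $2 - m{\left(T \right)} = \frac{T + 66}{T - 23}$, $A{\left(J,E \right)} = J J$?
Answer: $\frac{10738}{27} \approx 397.7$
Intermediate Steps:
$A{\left(J,E \right)} = J^{2}$
$m{\left(T \right)} = 2 - \frac{66 + T}{-23 + T}$ ($m{\left(T \right)} = 2 - \frac{T + 66}{T - 23} = 2 - \frac{66 + T}{-23 + T}$)
$t = 400$ ($t = \left(-24 + \left(-2\right)^{2}\right)^{2} = \left(-24 + 4\right)^{2} = \left(-20\right)^{2} = 400$)
$m{\left(50 \right)} + t = \frac{-112 + 50}{-23 + 50} + 400 = \frac{1}{27} \left(-62\right) + 400 = - \frac{62}{27} + 400 = \frac{10738}{27}$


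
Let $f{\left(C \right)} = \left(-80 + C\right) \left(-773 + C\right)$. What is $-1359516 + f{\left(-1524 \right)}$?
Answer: $2324872$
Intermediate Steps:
$f{\left(C \right)} = \left(-773 + C\right) \left(-80 + C\right)$
$-1359516 + f{\left(-1524 \right)} = -1359516 + \left(61840 + \left(-1524\right)^{2} - -1299972\right) = -1359516 + \left(61840 + 2322576 + 1299972\right) = -1359516 + 3684388 = 2324872$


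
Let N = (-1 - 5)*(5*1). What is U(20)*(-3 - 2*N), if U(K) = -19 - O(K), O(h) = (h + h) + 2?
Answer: -3477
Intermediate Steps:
O(h) = 2 + 2*h (O(h) = 2*h + 2 = 2 + 2*h)
U(K) = -21 - 2*K (U(K) = -19 - (2 + 2*K) = -19 + (-2 - 2*K) = -21 - 2*K)
N = -30 (N = -6*5 = -30)
U(20)*(-3 - 2*N) = (-21 - 2*20)*(-3 - 2*(-30)) = (-21 - 40)*(-3 + 60) = -61*57 = -3477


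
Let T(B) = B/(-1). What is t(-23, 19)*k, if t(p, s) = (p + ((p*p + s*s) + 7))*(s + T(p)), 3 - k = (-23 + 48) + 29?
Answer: -1872108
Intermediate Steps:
T(B) = -B (T(B) = B*(-1) = -B)
k = -51 (k = 3 - ((-23 + 48) + 29) = 3 - (25 + 29) = 3 - 1*54 = 3 - 54 = -51)
t(p, s) = (s - p)*(7 + p + p² + s²) (t(p, s) = (p + ((p*p + s*s) + 7))*(s - p) = (p + ((p² + s²) + 7))*(s - p) = (p + (7 + p² + s²))*(s - p) = (7 + p + p² + s²)*(s - p) = (s - p)*(7 + p + p² + s²))
t(-23, 19)*k = (19³ - 1*(-23)² - 1*(-23)³ - 7*(-23) + 7*19 - 23*19 + 19*(-23)² - 1*(-23)*19²)*(-51) = (6859 - 1*529 - 1*(-12167) + 161 + 133 - 437 + 19*529 - 1*(-23)*361)*(-51) = (6859 - 529 + 12167 + 161 + 133 - 437 + 10051 + 8303)*(-51) = 36708*(-51) = -1872108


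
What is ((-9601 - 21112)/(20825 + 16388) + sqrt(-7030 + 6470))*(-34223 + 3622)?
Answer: 939848513/37213 - 122404*I*sqrt(35) ≈ 25256.0 - 7.2415e+5*I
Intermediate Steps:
((-9601 - 21112)/(20825 + 16388) + sqrt(-7030 + 6470))*(-34223 + 3622) = (-30713/37213 + sqrt(-560))*(-30601) = (-30713*1/37213 + 4*I*sqrt(35))*(-30601) = (-30713/37213 + 4*I*sqrt(35))*(-30601) = 939848513/37213 - 122404*I*sqrt(35)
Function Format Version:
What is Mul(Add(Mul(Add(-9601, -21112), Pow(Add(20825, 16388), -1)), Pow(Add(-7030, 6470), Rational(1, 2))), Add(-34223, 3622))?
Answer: Add(Rational(939848513, 37213), Mul(-122404, I, Pow(35, Rational(1, 2)))) ≈ Add(25256., Mul(-7.2415e+5, I))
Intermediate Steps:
Mul(Add(Mul(Add(-9601, -21112), Pow(Add(20825, 16388), -1)), Pow(Add(-7030, 6470), Rational(1, 2))), Add(-34223, 3622)) = Mul(Add(Mul(-30713, Pow(37213, -1)), Pow(-560, Rational(1, 2))), -30601) = Mul(Add(Mul(-30713, Rational(1, 37213)), Mul(4, I, Pow(35, Rational(1, 2)))), -30601) = Mul(Add(Rational(-30713, 37213), Mul(4, I, Pow(35, Rational(1, 2)))), -30601) = Add(Rational(939848513, 37213), Mul(-122404, I, Pow(35, Rational(1, 2))))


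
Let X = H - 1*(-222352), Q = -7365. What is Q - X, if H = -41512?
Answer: -188205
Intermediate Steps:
X = 180840 (X = -41512 - 1*(-222352) = -41512 + 222352 = 180840)
Q - X = -7365 - 1*180840 = -7365 - 180840 = -188205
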